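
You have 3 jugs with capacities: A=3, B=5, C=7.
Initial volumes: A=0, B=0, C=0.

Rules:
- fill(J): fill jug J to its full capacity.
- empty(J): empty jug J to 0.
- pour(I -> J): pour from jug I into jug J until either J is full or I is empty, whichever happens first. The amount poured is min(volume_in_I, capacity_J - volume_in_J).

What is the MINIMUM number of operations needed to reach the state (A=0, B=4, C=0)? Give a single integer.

Answer: 4

Derivation:
BFS from (A=0, B=0, C=0). One shortest path:
  1. fill(C) -> (A=0 B=0 C=7)
  2. pour(C -> A) -> (A=3 B=0 C=4)
  3. empty(A) -> (A=0 B=0 C=4)
  4. pour(C -> B) -> (A=0 B=4 C=0)
Reached target in 4 moves.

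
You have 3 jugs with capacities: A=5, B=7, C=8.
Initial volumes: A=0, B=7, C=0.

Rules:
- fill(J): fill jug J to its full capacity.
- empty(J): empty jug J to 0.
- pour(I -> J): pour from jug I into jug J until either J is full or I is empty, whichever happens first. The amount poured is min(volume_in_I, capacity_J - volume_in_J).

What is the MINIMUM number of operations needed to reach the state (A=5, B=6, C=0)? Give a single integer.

Answer: 5

Derivation:
BFS from (A=0, B=7, C=0). One shortest path:
  1. fill(A) -> (A=5 B=7 C=0)
  2. pour(B -> C) -> (A=5 B=0 C=7)
  3. fill(B) -> (A=5 B=7 C=7)
  4. pour(B -> C) -> (A=5 B=6 C=8)
  5. empty(C) -> (A=5 B=6 C=0)
Reached target in 5 moves.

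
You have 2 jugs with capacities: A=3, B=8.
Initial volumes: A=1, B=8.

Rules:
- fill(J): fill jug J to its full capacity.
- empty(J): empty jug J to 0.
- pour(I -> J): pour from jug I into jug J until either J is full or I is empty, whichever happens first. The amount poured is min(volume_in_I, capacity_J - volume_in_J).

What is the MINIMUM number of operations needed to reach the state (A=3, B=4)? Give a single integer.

BFS from (A=1, B=8). One shortest path:
  1. empty(B) -> (A=1 B=0)
  2. pour(A -> B) -> (A=0 B=1)
  3. fill(A) -> (A=3 B=1)
  4. pour(A -> B) -> (A=0 B=4)
  5. fill(A) -> (A=3 B=4)
Reached target in 5 moves.

Answer: 5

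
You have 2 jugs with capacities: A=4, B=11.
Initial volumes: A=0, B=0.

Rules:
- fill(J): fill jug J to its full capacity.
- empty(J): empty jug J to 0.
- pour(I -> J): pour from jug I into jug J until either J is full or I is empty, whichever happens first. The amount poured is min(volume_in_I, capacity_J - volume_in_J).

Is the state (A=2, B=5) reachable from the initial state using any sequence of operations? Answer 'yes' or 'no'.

Answer: no

Derivation:
BFS explored all 30 reachable states.
Reachable set includes: (0,0), (0,1), (0,2), (0,3), (0,4), (0,5), (0,6), (0,7), (0,8), (0,9), (0,10), (0,11) ...
Target (A=2, B=5) not in reachable set → no.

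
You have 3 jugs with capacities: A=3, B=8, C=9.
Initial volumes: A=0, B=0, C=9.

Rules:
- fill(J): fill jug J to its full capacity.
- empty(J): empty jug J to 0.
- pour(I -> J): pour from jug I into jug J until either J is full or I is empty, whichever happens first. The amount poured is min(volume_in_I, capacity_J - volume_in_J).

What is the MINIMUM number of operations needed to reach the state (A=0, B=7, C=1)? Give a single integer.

BFS from (A=0, B=0, C=9). One shortest path:
  1. pour(C -> B) -> (A=0 B=8 C=1)
  2. pour(C -> A) -> (A=1 B=8 C=0)
  3. pour(B -> C) -> (A=1 B=0 C=8)
  4. fill(B) -> (A=1 B=8 C=8)
  5. pour(B -> C) -> (A=1 B=7 C=9)
  6. empty(C) -> (A=1 B=7 C=0)
  7. pour(A -> C) -> (A=0 B=7 C=1)
Reached target in 7 moves.

Answer: 7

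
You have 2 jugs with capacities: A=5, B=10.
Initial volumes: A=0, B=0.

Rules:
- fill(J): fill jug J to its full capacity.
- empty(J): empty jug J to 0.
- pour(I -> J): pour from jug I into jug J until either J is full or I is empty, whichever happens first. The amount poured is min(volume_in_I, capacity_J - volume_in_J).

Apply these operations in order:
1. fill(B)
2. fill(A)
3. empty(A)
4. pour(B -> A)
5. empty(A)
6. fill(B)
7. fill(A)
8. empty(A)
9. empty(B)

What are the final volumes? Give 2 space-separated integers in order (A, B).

Step 1: fill(B) -> (A=0 B=10)
Step 2: fill(A) -> (A=5 B=10)
Step 3: empty(A) -> (A=0 B=10)
Step 4: pour(B -> A) -> (A=5 B=5)
Step 5: empty(A) -> (A=0 B=5)
Step 6: fill(B) -> (A=0 B=10)
Step 7: fill(A) -> (A=5 B=10)
Step 8: empty(A) -> (A=0 B=10)
Step 9: empty(B) -> (A=0 B=0)

Answer: 0 0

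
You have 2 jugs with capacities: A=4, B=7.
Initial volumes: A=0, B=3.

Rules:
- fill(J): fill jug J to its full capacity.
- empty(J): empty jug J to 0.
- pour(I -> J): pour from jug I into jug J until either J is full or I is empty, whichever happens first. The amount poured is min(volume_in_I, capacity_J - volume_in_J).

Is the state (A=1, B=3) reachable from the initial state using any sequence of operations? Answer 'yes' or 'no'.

Answer: no

Derivation:
BFS explored all 22 reachable states.
Reachable set includes: (0,0), (0,1), (0,2), (0,3), (0,4), (0,5), (0,6), (0,7), (1,0), (1,7), (2,0), (2,7) ...
Target (A=1, B=3) not in reachable set → no.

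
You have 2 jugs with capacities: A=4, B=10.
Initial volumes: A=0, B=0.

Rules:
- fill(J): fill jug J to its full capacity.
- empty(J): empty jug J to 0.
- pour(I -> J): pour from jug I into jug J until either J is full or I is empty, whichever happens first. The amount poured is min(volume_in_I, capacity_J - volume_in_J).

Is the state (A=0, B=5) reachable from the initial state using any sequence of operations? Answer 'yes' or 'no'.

BFS explored all 14 reachable states.
Reachable set includes: (0,0), (0,2), (0,4), (0,6), (0,8), (0,10), (2,0), (2,10), (4,0), (4,2), (4,4), (4,6) ...
Target (A=0, B=5) not in reachable set → no.

Answer: no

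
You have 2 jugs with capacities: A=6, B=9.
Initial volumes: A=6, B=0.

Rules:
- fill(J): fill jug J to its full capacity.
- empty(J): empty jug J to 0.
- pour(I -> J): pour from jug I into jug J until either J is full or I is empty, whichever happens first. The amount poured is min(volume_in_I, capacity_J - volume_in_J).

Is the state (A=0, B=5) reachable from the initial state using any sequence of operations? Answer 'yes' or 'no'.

Answer: no

Derivation:
BFS explored all 10 reachable states.
Reachable set includes: (0,0), (0,3), (0,6), (0,9), (3,0), (3,9), (6,0), (6,3), (6,6), (6,9)
Target (A=0, B=5) not in reachable set → no.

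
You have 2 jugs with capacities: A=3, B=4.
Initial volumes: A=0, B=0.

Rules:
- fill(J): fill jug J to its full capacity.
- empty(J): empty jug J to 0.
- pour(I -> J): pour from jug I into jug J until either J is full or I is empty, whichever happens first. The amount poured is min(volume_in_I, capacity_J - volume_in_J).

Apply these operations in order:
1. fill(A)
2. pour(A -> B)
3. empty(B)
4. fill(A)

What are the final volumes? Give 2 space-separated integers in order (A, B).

Step 1: fill(A) -> (A=3 B=0)
Step 2: pour(A -> B) -> (A=0 B=3)
Step 3: empty(B) -> (A=0 B=0)
Step 4: fill(A) -> (A=3 B=0)

Answer: 3 0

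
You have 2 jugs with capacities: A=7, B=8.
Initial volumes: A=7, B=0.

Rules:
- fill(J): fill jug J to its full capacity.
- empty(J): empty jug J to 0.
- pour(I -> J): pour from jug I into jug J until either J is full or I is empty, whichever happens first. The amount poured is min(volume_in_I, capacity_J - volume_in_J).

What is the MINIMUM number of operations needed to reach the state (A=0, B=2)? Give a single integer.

BFS from (A=7, B=0). One shortest path:
  1. empty(A) -> (A=0 B=0)
  2. fill(B) -> (A=0 B=8)
  3. pour(B -> A) -> (A=7 B=1)
  4. empty(A) -> (A=0 B=1)
  5. pour(B -> A) -> (A=1 B=0)
  6. fill(B) -> (A=1 B=8)
  7. pour(B -> A) -> (A=7 B=2)
  8. empty(A) -> (A=0 B=2)
Reached target in 8 moves.

Answer: 8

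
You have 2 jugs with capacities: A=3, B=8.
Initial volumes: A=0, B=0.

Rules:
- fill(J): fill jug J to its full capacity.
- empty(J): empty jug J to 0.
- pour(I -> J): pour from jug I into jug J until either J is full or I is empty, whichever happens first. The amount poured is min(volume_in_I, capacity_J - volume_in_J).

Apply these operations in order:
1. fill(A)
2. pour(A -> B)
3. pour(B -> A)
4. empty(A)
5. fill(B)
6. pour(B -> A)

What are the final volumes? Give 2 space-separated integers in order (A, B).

Answer: 3 5

Derivation:
Step 1: fill(A) -> (A=3 B=0)
Step 2: pour(A -> B) -> (A=0 B=3)
Step 3: pour(B -> A) -> (A=3 B=0)
Step 4: empty(A) -> (A=0 B=0)
Step 5: fill(B) -> (A=0 B=8)
Step 6: pour(B -> A) -> (A=3 B=5)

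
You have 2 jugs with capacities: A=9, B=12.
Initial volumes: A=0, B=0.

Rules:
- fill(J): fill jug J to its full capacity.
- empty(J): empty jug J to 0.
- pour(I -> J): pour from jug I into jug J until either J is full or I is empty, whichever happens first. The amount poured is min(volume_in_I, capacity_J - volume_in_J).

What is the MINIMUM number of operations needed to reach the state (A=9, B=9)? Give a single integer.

Answer: 3

Derivation:
BFS from (A=0, B=0). One shortest path:
  1. fill(A) -> (A=9 B=0)
  2. pour(A -> B) -> (A=0 B=9)
  3. fill(A) -> (A=9 B=9)
Reached target in 3 moves.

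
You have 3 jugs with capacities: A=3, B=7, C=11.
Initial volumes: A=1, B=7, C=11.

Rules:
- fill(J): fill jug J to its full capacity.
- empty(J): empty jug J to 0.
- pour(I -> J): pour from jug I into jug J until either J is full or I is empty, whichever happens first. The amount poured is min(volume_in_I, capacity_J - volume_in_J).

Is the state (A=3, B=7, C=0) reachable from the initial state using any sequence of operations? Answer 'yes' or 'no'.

BFS from (A=1, B=7, C=11):
  1. fill(A) -> (A=3 B=7 C=11)
  2. empty(C) -> (A=3 B=7 C=0)
Target reached → yes.

Answer: yes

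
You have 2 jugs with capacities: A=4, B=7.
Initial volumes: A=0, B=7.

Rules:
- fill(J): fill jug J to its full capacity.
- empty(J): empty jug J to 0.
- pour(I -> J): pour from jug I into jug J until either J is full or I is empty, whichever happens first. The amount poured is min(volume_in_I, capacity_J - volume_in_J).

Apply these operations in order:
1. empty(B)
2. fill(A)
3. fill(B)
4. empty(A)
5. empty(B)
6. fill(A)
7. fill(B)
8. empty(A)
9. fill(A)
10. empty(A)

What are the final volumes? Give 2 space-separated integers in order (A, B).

Step 1: empty(B) -> (A=0 B=0)
Step 2: fill(A) -> (A=4 B=0)
Step 3: fill(B) -> (A=4 B=7)
Step 4: empty(A) -> (A=0 B=7)
Step 5: empty(B) -> (A=0 B=0)
Step 6: fill(A) -> (A=4 B=0)
Step 7: fill(B) -> (A=4 B=7)
Step 8: empty(A) -> (A=0 B=7)
Step 9: fill(A) -> (A=4 B=7)
Step 10: empty(A) -> (A=0 B=7)

Answer: 0 7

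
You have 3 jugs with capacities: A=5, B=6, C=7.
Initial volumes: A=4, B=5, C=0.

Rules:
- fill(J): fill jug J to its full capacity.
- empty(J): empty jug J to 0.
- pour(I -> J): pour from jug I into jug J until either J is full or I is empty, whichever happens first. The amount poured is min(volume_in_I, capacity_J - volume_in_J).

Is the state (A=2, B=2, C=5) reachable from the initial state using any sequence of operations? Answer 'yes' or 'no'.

Answer: no

Derivation:
BFS explored all 216 reachable states.
Reachable set includes: (0,0,0), (0,0,1), (0,0,2), (0,0,3), (0,0,4), (0,0,5), (0,0,6), (0,0,7), (0,1,0), (0,1,1), (0,1,2), (0,1,3) ...
Target (A=2, B=2, C=5) not in reachable set → no.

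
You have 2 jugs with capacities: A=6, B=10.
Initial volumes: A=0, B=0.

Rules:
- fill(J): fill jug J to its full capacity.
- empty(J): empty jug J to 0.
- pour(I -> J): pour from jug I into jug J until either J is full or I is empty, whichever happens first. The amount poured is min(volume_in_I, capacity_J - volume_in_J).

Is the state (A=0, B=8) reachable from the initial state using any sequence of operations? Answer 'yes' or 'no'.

Answer: yes

Derivation:
BFS from (A=0, B=0):
  1. fill(B) -> (A=0 B=10)
  2. pour(B -> A) -> (A=6 B=4)
  3. empty(A) -> (A=0 B=4)
  4. pour(B -> A) -> (A=4 B=0)
  5. fill(B) -> (A=4 B=10)
  6. pour(B -> A) -> (A=6 B=8)
  7. empty(A) -> (A=0 B=8)
Target reached → yes.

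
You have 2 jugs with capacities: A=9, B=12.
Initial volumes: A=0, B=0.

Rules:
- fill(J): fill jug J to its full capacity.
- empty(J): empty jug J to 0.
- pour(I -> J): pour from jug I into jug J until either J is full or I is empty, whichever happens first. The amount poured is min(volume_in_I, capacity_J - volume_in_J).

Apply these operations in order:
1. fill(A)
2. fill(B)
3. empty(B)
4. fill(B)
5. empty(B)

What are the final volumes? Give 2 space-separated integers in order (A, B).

Answer: 9 0

Derivation:
Step 1: fill(A) -> (A=9 B=0)
Step 2: fill(B) -> (A=9 B=12)
Step 3: empty(B) -> (A=9 B=0)
Step 4: fill(B) -> (A=9 B=12)
Step 5: empty(B) -> (A=9 B=0)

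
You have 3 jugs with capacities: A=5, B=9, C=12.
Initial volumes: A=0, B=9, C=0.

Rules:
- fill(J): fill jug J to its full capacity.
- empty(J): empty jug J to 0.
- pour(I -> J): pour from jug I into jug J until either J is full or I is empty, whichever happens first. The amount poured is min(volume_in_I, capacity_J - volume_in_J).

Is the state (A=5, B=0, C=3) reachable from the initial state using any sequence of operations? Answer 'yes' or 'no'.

Answer: yes

Derivation:
BFS from (A=0, B=9, C=0):
  1. fill(A) -> (A=5 B=9 C=0)
  2. empty(B) -> (A=5 B=0 C=0)
  3. fill(C) -> (A=5 B=0 C=12)
  4. pour(C -> B) -> (A=5 B=9 C=3)
  5. empty(B) -> (A=5 B=0 C=3)
Target reached → yes.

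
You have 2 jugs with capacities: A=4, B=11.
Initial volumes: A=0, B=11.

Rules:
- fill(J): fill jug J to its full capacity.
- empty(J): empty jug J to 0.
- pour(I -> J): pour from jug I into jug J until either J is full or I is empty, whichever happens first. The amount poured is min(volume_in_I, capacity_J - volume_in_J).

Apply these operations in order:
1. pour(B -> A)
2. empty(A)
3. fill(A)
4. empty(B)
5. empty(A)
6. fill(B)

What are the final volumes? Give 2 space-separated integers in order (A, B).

Step 1: pour(B -> A) -> (A=4 B=7)
Step 2: empty(A) -> (A=0 B=7)
Step 3: fill(A) -> (A=4 B=7)
Step 4: empty(B) -> (A=4 B=0)
Step 5: empty(A) -> (A=0 B=0)
Step 6: fill(B) -> (A=0 B=11)

Answer: 0 11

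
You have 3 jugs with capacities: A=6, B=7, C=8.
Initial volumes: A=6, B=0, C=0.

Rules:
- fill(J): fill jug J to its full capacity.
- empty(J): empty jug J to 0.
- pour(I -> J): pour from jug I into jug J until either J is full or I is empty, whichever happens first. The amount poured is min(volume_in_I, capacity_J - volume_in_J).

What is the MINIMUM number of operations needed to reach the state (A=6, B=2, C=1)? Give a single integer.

BFS from (A=6, B=0, C=0). One shortest path:
  1. empty(A) -> (A=0 B=0 C=0)
  2. fill(B) -> (A=0 B=7 C=0)
  3. fill(C) -> (A=0 B=7 C=8)
  4. pour(B -> A) -> (A=6 B=1 C=8)
  5. empty(A) -> (A=0 B=1 C=8)
  6. pour(B -> A) -> (A=1 B=0 C=8)
  7. pour(C -> B) -> (A=1 B=7 C=1)
  8. pour(B -> A) -> (A=6 B=2 C=1)
Reached target in 8 moves.

Answer: 8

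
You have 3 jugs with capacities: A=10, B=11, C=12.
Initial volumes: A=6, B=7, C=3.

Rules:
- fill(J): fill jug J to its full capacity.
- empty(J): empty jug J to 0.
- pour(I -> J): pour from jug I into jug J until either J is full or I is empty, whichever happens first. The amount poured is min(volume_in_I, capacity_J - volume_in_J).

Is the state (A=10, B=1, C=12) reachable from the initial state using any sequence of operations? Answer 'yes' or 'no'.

BFS from (A=6, B=7, C=3):
  1. empty(A) -> (A=0 B=7 C=3)
  2. fill(B) -> (A=0 B=11 C=3)
  3. fill(C) -> (A=0 B=11 C=12)
  4. pour(B -> A) -> (A=10 B=1 C=12)
Target reached → yes.

Answer: yes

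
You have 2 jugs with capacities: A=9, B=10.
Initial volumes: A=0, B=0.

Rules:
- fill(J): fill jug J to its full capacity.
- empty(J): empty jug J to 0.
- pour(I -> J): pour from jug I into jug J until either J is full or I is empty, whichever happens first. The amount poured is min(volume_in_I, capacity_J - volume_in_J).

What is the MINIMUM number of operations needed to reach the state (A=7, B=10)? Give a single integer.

Answer: 8

Derivation:
BFS from (A=0, B=0). One shortest path:
  1. fill(A) -> (A=9 B=0)
  2. pour(A -> B) -> (A=0 B=9)
  3. fill(A) -> (A=9 B=9)
  4. pour(A -> B) -> (A=8 B=10)
  5. empty(B) -> (A=8 B=0)
  6. pour(A -> B) -> (A=0 B=8)
  7. fill(A) -> (A=9 B=8)
  8. pour(A -> B) -> (A=7 B=10)
Reached target in 8 moves.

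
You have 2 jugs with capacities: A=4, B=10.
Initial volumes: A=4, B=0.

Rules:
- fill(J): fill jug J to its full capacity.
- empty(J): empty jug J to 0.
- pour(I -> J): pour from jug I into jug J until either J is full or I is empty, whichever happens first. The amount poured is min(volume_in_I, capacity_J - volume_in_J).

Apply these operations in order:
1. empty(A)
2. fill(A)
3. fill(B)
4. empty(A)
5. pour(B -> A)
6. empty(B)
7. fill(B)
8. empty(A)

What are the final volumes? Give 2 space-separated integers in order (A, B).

Step 1: empty(A) -> (A=0 B=0)
Step 2: fill(A) -> (A=4 B=0)
Step 3: fill(B) -> (A=4 B=10)
Step 4: empty(A) -> (A=0 B=10)
Step 5: pour(B -> A) -> (A=4 B=6)
Step 6: empty(B) -> (A=4 B=0)
Step 7: fill(B) -> (A=4 B=10)
Step 8: empty(A) -> (A=0 B=10)

Answer: 0 10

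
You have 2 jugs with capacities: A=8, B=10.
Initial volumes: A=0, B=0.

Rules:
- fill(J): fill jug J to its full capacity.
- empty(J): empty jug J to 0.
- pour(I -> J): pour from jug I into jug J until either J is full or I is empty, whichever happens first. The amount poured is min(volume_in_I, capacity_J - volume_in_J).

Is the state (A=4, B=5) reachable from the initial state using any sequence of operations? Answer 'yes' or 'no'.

Answer: no

Derivation:
BFS explored all 18 reachable states.
Reachable set includes: (0,0), (0,2), (0,4), (0,6), (0,8), (0,10), (2,0), (2,10), (4,0), (4,10), (6,0), (6,10) ...
Target (A=4, B=5) not in reachable set → no.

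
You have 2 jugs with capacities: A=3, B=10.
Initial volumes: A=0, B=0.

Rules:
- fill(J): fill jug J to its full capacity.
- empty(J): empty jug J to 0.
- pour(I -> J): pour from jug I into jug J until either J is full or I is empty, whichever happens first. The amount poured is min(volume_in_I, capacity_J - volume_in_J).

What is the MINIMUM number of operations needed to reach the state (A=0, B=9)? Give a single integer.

Answer: 6

Derivation:
BFS from (A=0, B=0). One shortest path:
  1. fill(A) -> (A=3 B=0)
  2. pour(A -> B) -> (A=0 B=3)
  3. fill(A) -> (A=3 B=3)
  4. pour(A -> B) -> (A=0 B=6)
  5. fill(A) -> (A=3 B=6)
  6. pour(A -> B) -> (A=0 B=9)
Reached target in 6 moves.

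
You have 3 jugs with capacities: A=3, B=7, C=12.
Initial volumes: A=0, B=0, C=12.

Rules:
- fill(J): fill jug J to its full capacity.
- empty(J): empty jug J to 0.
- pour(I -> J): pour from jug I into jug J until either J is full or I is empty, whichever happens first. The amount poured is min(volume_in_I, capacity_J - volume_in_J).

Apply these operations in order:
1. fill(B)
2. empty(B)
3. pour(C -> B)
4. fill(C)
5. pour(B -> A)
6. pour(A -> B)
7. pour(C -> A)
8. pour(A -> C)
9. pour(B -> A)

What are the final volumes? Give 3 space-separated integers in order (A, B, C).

Step 1: fill(B) -> (A=0 B=7 C=12)
Step 2: empty(B) -> (A=0 B=0 C=12)
Step 3: pour(C -> B) -> (A=0 B=7 C=5)
Step 4: fill(C) -> (A=0 B=7 C=12)
Step 5: pour(B -> A) -> (A=3 B=4 C=12)
Step 6: pour(A -> B) -> (A=0 B=7 C=12)
Step 7: pour(C -> A) -> (A=3 B=7 C=9)
Step 8: pour(A -> C) -> (A=0 B=7 C=12)
Step 9: pour(B -> A) -> (A=3 B=4 C=12)

Answer: 3 4 12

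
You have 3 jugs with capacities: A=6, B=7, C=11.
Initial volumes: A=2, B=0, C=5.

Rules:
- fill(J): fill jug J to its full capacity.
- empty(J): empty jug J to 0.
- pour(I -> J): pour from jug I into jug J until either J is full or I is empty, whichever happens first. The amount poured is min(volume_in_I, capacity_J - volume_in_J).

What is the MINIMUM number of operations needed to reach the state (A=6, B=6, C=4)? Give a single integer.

BFS from (A=2, B=0, C=5). One shortest path:
  1. empty(A) -> (A=0 B=0 C=5)
  2. pour(C -> A) -> (A=5 B=0 C=0)
  3. fill(C) -> (A=5 B=0 C=11)
  4. pour(C -> B) -> (A=5 B=7 C=4)
  5. pour(B -> A) -> (A=6 B=6 C=4)
Reached target in 5 moves.

Answer: 5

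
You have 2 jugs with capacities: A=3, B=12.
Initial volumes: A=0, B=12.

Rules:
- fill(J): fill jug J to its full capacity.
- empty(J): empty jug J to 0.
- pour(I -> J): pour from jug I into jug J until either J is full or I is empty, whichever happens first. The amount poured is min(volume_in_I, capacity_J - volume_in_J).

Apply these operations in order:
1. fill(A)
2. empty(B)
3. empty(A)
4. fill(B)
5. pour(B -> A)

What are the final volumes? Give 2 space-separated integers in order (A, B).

Answer: 3 9

Derivation:
Step 1: fill(A) -> (A=3 B=12)
Step 2: empty(B) -> (A=3 B=0)
Step 3: empty(A) -> (A=0 B=0)
Step 4: fill(B) -> (A=0 B=12)
Step 5: pour(B -> A) -> (A=3 B=9)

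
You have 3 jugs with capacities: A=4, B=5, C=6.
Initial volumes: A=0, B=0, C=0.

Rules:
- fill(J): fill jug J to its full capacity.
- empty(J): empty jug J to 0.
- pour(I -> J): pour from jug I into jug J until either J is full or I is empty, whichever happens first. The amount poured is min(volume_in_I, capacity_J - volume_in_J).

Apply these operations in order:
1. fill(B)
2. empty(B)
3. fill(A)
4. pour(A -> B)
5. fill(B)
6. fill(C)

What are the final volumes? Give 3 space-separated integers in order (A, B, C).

Answer: 0 5 6

Derivation:
Step 1: fill(B) -> (A=0 B=5 C=0)
Step 2: empty(B) -> (A=0 B=0 C=0)
Step 3: fill(A) -> (A=4 B=0 C=0)
Step 4: pour(A -> B) -> (A=0 B=4 C=0)
Step 5: fill(B) -> (A=0 B=5 C=0)
Step 6: fill(C) -> (A=0 B=5 C=6)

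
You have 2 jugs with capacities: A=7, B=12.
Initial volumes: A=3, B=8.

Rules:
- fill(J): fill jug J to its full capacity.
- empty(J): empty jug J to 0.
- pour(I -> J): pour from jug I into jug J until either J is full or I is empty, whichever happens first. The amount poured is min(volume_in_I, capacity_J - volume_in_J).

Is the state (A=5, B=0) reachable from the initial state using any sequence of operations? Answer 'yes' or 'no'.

BFS from (A=3, B=8):
  1. empty(A) -> (A=0 B=8)
  2. fill(B) -> (A=0 B=12)
  3. pour(B -> A) -> (A=7 B=5)
  4. empty(A) -> (A=0 B=5)
  5. pour(B -> A) -> (A=5 B=0)
Target reached → yes.

Answer: yes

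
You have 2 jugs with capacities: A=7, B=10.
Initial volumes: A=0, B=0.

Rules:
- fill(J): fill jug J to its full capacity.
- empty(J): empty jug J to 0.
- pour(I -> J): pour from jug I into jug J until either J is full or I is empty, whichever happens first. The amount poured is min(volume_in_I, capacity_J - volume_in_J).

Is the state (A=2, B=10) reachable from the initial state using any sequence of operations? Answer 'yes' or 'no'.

Answer: yes

Derivation:
BFS from (A=0, B=0):
  1. fill(B) -> (A=0 B=10)
  2. pour(B -> A) -> (A=7 B=3)
  3. empty(A) -> (A=0 B=3)
  4. pour(B -> A) -> (A=3 B=0)
  5. fill(B) -> (A=3 B=10)
  6. pour(B -> A) -> (A=7 B=6)
  7. empty(A) -> (A=0 B=6)
  8. pour(B -> A) -> (A=6 B=0)
  9. fill(B) -> (A=6 B=10)
  10. pour(B -> A) -> (A=7 B=9)
  11. empty(A) -> (A=0 B=9)
  12. pour(B -> A) -> (A=7 B=2)
  13. empty(A) -> (A=0 B=2)
  14. pour(B -> A) -> (A=2 B=0)
  15. fill(B) -> (A=2 B=10)
Target reached → yes.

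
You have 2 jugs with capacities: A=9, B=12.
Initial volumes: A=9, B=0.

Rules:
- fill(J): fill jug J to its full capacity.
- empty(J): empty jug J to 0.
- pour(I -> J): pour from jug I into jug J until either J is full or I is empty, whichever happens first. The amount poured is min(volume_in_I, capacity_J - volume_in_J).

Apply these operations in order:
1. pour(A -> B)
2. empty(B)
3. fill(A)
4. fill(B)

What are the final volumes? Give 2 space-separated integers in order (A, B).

Answer: 9 12

Derivation:
Step 1: pour(A -> B) -> (A=0 B=9)
Step 2: empty(B) -> (A=0 B=0)
Step 3: fill(A) -> (A=9 B=0)
Step 4: fill(B) -> (A=9 B=12)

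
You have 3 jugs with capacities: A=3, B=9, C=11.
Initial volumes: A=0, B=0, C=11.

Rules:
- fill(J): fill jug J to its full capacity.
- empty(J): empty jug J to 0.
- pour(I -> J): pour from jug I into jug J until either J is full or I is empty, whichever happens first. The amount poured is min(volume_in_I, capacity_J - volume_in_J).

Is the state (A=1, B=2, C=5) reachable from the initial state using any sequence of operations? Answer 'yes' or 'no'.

Answer: no

Derivation:
BFS explored all 320 reachable states.
Reachable set includes: (0,0,0), (0,0,1), (0,0,2), (0,0,3), (0,0,4), (0,0,5), (0,0,6), (0,0,7), (0,0,8), (0,0,9), (0,0,10), (0,0,11) ...
Target (A=1, B=2, C=5) not in reachable set → no.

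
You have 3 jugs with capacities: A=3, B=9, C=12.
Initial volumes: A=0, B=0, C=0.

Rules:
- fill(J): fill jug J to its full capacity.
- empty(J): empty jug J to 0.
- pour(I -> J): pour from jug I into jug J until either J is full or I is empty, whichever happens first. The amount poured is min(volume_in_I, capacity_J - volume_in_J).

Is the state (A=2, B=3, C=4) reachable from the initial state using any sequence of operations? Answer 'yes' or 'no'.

Answer: no

Derivation:
BFS explored all 40 reachable states.
Reachable set includes: (0,0,0), (0,0,3), (0,0,6), (0,0,9), (0,0,12), (0,3,0), (0,3,3), (0,3,6), (0,3,9), (0,3,12), (0,6,0), (0,6,3) ...
Target (A=2, B=3, C=4) not in reachable set → no.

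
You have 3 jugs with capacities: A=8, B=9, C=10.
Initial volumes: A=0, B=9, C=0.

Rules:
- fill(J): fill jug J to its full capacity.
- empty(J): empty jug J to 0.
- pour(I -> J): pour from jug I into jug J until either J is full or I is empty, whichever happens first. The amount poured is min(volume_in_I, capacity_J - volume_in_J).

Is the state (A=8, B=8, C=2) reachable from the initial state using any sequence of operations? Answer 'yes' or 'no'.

BFS from (A=0, B=9, C=0):
  1. pour(B -> C) -> (A=0 B=0 C=9)
  2. fill(B) -> (A=0 B=9 C=9)
  3. pour(B -> C) -> (A=0 B=8 C=10)
  4. pour(C -> A) -> (A=8 B=8 C=2)
Target reached → yes.

Answer: yes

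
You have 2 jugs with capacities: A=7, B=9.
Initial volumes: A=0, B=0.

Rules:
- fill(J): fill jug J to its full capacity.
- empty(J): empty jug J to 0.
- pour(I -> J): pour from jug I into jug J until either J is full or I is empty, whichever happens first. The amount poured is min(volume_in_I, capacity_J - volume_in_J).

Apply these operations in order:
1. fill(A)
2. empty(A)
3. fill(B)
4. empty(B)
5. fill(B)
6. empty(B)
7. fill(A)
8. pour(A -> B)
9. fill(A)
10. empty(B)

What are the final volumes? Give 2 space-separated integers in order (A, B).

Step 1: fill(A) -> (A=7 B=0)
Step 2: empty(A) -> (A=0 B=0)
Step 3: fill(B) -> (A=0 B=9)
Step 4: empty(B) -> (A=0 B=0)
Step 5: fill(B) -> (A=0 B=9)
Step 6: empty(B) -> (A=0 B=0)
Step 7: fill(A) -> (A=7 B=0)
Step 8: pour(A -> B) -> (A=0 B=7)
Step 9: fill(A) -> (A=7 B=7)
Step 10: empty(B) -> (A=7 B=0)

Answer: 7 0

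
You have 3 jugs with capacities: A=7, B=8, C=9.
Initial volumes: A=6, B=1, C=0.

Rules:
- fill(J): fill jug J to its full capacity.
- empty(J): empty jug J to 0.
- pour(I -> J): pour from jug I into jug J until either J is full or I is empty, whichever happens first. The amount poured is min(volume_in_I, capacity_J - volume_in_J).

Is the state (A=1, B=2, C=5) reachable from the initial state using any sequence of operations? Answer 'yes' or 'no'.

BFS explored all 384 reachable states.
Reachable set includes: (0,0,0), (0,0,1), (0,0,2), (0,0,3), (0,0,4), (0,0,5), (0,0,6), (0,0,7), (0,0,8), (0,0,9), (0,1,0), (0,1,1) ...
Target (A=1, B=2, C=5) not in reachable set → no.

Answer: no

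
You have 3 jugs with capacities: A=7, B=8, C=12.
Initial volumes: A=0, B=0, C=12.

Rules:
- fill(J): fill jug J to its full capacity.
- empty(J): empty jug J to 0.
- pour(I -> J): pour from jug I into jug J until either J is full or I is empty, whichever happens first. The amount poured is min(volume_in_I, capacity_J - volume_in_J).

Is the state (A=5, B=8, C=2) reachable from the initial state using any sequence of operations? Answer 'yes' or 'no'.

Answer: yes

Derivation:
BFS from (A=0, B=0, C=12):
  1. pour(C -> A) -> (A=7 B=0 C=5)
  2. pour(C -> B) -> (A=7 B=5 C=0)
  3. pour(A -> C) -> (A=0 B=5 C=7)
  4. fill(A) -> (A=7 B=5 C=7)
  5. pour(A -> C) -> (A=2 B=5 C=12)
  6. empty(C) -> (A=2 B=5 C=0)
  7. pour(A -> C) -> (A=0 B=5 C=2)
  8. pour(B -> A) -> (A=5 B=0 C=2)
  9. fill(B) -> (A=5 B=8 C=2)
Target reached → yes.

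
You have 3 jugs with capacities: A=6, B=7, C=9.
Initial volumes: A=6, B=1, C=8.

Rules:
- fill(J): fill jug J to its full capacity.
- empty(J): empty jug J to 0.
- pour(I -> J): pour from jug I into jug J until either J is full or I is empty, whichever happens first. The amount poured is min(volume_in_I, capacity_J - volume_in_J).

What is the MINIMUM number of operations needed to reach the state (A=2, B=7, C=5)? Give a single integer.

Answer: 7

Derivation:
BFS from (A=6, B=1, C=8). One shortest path:
  1. pour(A -> C) -> (A=5 B=1 C=9)
  2. pour(C -> B) -> (A=5 B=7 C=3)
  3. empty(B) -> (A=5 B=0 C=3)
  4. pour(C -> B) -> (A=5 B=3 C=0)
  5. pour(A -> C) -> (A=0 B=3 C=5)
  6. fill(A) -> (A=6 B=3 C=5)
  7. pour(A -> B) -> (A=2 B=7 C=5)
Reached target in 7 moves.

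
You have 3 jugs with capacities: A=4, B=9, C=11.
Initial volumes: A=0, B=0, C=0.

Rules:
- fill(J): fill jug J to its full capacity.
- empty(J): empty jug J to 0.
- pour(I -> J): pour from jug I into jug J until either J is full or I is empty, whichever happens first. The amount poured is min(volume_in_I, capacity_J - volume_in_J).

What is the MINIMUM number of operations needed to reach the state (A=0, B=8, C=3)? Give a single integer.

BFS from (A=0, B=0, C=0). One shortest path:
  1. fill(C) -> (A=0 B=0 C=11)
  2. pour(C -> A) -> (A=4 B=0 C=7)
  3. pour(A -> B) -> (A=0 B=4 C=7)
  4. pour(C -> A) -> (A=4 B=4 C=3)
  5. pour(A -> B) -> (A=0 B=8 C=3)
Reached target in 5 moves.

Answer: 5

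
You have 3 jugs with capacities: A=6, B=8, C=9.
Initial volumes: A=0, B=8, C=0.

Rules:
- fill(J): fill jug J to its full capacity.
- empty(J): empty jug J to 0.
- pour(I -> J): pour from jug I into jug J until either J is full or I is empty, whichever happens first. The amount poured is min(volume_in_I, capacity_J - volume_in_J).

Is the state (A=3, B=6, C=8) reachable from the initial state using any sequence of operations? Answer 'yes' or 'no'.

BFS explored all 350 reachable states.
Reachable set includes: (0,0,0), (0,0,1), (0,0,2), (0,0,3), (0,0,4), (0,0,5), (0,0,6), (0,0,7), (0,0,8), (0,0,9), (0,1,0), (0,1,1) ...
Target (A=3, B=6, C=8) not in reachable set → no.

Answer: no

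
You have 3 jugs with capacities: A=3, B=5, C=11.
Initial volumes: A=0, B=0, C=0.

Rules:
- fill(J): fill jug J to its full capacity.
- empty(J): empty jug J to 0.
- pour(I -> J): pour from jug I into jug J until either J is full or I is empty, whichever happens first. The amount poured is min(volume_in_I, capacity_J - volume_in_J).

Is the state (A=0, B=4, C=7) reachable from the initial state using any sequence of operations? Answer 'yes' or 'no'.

BFS from (A=0, B=0, C=0):
  1. fill(C) -> (A=0 B=0 C=11)
  2. pour(C -> B) -> (A=0 B=5 C=6)
  3. pour(B -> A) -> (A=3 B=2 C=6)
  4. pour(A -> C) -> (A=0 B=2 C=9)
  5. pour(B -> A) -> (A=2 B=0 C=9)
  6. pour(C -> B) -> (A=2 B=5 C=4)
  7. pour(B -> A) -> (A=3 B=4 C=4)
  8. pour(A -> C) -> (A=0 B=4 C=7)
Target reached → yes.

Answer: yes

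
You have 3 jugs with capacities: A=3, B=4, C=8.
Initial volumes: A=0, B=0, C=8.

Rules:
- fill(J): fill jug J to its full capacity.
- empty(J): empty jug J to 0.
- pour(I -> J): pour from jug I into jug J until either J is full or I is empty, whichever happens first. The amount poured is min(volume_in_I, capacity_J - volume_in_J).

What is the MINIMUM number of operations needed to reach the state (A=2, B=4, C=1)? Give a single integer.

BFS from (A=0, B=0, C=8). One shortest path:
  1. fill(A) -> (A=3 B=0 C=8)
  2. pour(A -> B) -> (A=0 B=3 C=8)
  3. pour(C -> A) -> (A=3 B=3 C=5)
  4. pour(A -> B) -> (A=2 B=4 C=5)
  5. empty(B) -> (A=2 B=0 C=5)
  6. pour(C -> B) -> (A=2 B=4 C=1)
Reached target in 6 moves.

Answer: 6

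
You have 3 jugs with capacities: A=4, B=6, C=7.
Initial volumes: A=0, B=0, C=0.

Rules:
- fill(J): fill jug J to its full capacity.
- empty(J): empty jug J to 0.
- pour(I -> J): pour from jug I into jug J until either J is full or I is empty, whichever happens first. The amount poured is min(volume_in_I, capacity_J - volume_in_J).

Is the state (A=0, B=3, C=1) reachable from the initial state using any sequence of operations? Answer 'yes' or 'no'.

Answer: yes

Derivation:
BFS from (A=0, B=0, C=0):
  1. fill(A) -> (A=4 B=0 C=0)
  2. fill(B) -> (A=4 B=6 C=0)
  3. pour(B -> C) -> (A=4 B=0 C=6)
  4. pour(A -> C) -> (A=3 B=0 C=7)
  5. pour(C -> B) -> (A=3 B=6 C=1)
  6. empty(B) -> (A=3 B=0 C=1)
  7. pour(A -> B) -> (A=0 B=3 C=1)
Target reached → yes.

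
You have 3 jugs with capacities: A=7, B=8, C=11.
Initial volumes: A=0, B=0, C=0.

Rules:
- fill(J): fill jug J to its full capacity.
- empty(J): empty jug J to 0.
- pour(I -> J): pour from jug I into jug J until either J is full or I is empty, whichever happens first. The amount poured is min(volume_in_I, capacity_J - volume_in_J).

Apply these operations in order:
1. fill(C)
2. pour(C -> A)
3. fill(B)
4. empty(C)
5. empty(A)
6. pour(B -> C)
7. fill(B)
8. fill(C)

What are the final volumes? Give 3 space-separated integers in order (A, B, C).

Step 1: fill(C) -> (A=0 B=0 C=11)
Step 2: pour(C -> A) -> (A=7 B=0 C=4)
Step 3: fill(B) -> (A=7 B=8 C=4)
Step 4: empty(C) -> (A=7 B=8 C=0)
Step 5: empty(A) -> (A=0 B=8 C=0)
Step 6: pour(B -> C) -> (A=0 B=0 C=8)
Step 7: fill(B) -> (A=0 B=8 C=8)
Step 8: fill(C) -> (A=0 B=8 C=11)

Answer: 0 8 11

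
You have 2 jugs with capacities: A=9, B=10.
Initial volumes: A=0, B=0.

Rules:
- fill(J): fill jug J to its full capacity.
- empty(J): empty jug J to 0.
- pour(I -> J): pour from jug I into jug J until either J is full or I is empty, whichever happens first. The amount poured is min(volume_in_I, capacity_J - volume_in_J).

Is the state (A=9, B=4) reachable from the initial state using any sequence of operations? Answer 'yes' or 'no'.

Answer: yes

Derivation:
BFS from (A=0, B=0):
  1. fill(B) -> (A=0 B=10)
  2. pour(B -> A) -> (A=9 B=1)
  3. empty(A) -> (A=0 B=1)
  4. pour(B -> A) -> (A=1 B=0)
  5. fill(B) -> (A=1 B=10)
  6. pour(B -> A) -> (A=9 B=2)
  7. empty(A) -> (A=0 B=2)
  8. pour(B -> A) -> (A=2 B=0)
  9. fill(B) -> (A=2 B=10)
  10. pour(B -> A) -> (A=9 B=3)
  11. empty(A) -> (A=0 B=3)
  12. pour(B -> A) -> (A=3 B=0)
  13. fill(B) -> (A=3 B=10)
  14. pour(B -> A) -> (A=9 B=4)
Target reached → yes.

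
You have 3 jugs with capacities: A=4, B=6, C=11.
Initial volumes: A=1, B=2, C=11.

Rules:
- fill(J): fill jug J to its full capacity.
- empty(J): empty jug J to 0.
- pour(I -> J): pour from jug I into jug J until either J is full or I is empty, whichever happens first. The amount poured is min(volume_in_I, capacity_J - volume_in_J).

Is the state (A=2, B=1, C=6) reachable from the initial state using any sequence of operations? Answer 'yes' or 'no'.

Answer: no

Derivation:
BFS explored all 270 reachable states.
Reachable set includes: (0,0,0), (0,0,1), (0,0,2), (0,0,3), (0,0,4), (0,0,5), (0,0,6), (0,0,7), (0,0,8), (0,0,9), (0,0,10), (0,0,11) ...
Target (A=2, B=1, C=6) not in reachable set → no.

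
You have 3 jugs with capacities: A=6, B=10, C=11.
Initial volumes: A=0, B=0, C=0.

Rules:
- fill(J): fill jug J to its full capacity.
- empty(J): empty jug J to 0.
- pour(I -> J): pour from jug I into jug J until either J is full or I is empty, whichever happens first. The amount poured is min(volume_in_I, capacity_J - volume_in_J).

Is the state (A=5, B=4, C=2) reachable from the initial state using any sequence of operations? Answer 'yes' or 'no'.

BFS explored all 474 reachable states.
Reachable set includes: (0,0,0), (0,0,1), (0,0,2), (0,0,3), (0,0,4), (0,0,5), (0,0,6), (0,0,7), (0,0,8), (0,0,9), (0,0,10), (0,0,11) ...
Target (A=5, B=4, C=2) not in reachable set → no.

Answer: no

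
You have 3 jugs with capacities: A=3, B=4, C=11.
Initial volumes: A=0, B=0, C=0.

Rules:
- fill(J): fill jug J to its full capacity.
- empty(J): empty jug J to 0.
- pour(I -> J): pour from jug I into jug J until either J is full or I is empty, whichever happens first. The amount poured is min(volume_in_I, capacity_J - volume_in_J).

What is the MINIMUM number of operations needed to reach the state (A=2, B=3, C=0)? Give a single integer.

BFS from (A=0, B=0, C=0). One shortest path:
  1. fill(A) -> (A=3 B=0 C=0)
  2. pour(A -> B) -> (A=0 B=3 C=0)
  3. fill(A) -> (A=3 B=3 C=0)
  4. pour(A -> C) -> (A=0 B=3 C=3)
  5. fill(A) -> (A=3 B=3 C=3)
  6. pour(A -> B) -> (A=2 B=4 C=3)
  7. empty(B) -> (A=2 B=0 C=3)
  8. pour(C -> B) -> (A=2 B=3 C=0)
Reached target in 8 moves.

Answer: 8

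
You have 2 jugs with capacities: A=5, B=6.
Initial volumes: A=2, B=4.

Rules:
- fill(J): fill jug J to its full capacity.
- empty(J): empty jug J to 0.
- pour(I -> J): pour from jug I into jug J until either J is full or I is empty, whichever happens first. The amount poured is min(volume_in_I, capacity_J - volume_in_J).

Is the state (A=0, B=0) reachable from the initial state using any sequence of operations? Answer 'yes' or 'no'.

BFS from (A=2, B=4):
  1. empty(A) -> (A=0 B=4)
  2. empty(B) -> (A=0 B=0)
Target reached → yes.

Answer: yes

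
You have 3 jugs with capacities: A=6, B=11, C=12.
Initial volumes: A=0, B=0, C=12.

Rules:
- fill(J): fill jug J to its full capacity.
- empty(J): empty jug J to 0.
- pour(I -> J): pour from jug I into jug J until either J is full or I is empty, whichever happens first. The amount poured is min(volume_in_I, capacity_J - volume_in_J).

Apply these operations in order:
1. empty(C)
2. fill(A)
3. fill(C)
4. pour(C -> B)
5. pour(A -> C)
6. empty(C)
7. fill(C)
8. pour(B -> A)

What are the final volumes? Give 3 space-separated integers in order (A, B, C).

Answer: 6 5 12

Derivation:
Step 1: empty(C) -> (A=0 B=0 C=0)
Step 2: fill(A) -> (A=6 B=0 C=0)
Step 3: fill(C) -> (A=6 B=0 C=12)
Step 4: pour(C -> B) -> (A=6 B=11 C=1)
Step 5: pour(A -> C) -> (A=0 B=11 C=7)
Step 6: empty(C) -> (A=0 B=11 C=0)
Step 7: fill(C) -> (A=0 B=11 C=12)
Step 8: pour(B -> A) -> (A=6 B=5 C=12)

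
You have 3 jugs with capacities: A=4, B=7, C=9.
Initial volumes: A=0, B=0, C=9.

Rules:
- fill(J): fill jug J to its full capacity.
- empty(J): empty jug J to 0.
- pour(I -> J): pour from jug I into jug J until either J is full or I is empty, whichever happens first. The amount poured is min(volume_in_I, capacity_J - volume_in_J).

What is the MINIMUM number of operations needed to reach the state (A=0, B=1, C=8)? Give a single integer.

BFS from (A=0, B=0, C=9). One shortest path:
  1. pour(C -> A) -> (A=4 B=0 C=5)
  2. pour(C -> B) -> (A=4 B=5 C=0)
  3. pour(A -> C) -> (A=0 B=5 C=4)
  4. pour(B -> A) -> (A=4 B=1 C=4)
  5. pour(A -> C) -> (A=0 B=1 C=8)
Reached target in 5 moves.

Answer: 5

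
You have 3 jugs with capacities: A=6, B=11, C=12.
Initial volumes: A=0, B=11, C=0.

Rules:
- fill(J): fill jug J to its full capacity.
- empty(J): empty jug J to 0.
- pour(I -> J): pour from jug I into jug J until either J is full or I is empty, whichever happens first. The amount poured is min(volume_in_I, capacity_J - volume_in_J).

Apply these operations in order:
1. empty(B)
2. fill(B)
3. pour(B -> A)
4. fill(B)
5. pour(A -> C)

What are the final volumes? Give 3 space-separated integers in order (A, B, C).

Step 1: empty(B) -> (A=0 B=0 C=0)
Step 2: fill(B) -> (A=0 B=11 C=0)
Step 3: pour(B -> A) -> (A=6 B=5 C=0)
Step 4: fill(B) -> (A=6 B=11 C=0)
Step 5: pour(A -> C) -> (A=0 B=11 C=6)

Answer: 0 11 6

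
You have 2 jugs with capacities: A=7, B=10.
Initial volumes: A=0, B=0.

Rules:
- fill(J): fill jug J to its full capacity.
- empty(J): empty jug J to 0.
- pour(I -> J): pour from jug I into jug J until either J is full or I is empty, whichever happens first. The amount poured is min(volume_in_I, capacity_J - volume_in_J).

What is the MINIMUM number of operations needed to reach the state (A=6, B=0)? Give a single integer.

Answer: 8

Derivation:
BFS from (A=0, B=0). One shortest path:
  1. fill(B) -> (A=0 B=10)
  2. pour(B -> A) -> (A=7 B=3)
  3. empty(A) -> (A=0 B=3)
  4. pour(B -> A) -> (A=3 B=0)
  5. fill(B) -> (A=3 B=10)
  6. pour(B -> A) -> (A=7 B=6)
  7. empty(A) -> (A=0 B=6)
  8. pour(B -> A) -> (A=6 B=0)
Reached target in 8 moves.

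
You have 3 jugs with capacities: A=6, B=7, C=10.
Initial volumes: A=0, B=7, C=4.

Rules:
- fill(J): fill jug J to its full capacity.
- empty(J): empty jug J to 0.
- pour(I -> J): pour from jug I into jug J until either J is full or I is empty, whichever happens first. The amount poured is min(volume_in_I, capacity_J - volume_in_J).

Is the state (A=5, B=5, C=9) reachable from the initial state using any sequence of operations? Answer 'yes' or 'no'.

Answer: no

Derivation:
BFS explored all 346 reachable states.
Reachable set includes: (0,0,0), (0,0,1), (0,0,2), (0,0,3), (0,0,4), (0,0,5), (0,0,6), (0,0,7), (0,0,8), (0,0,9), (0,0,10), (0,1,0) ...
Target (A=5, B=5, C=9) not in reachable set → no.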